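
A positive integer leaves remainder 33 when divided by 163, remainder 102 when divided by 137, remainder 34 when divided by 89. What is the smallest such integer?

The moduli are pairwise coprime; N = 163·137·89 = 1987459.
N/163 = 12193; 12193 ≡ 131 (mod 163); 131·56 ≡ 1, so inverse 56.
N/137 = 14507; 14507 ≡ 122 (mod 137); 122·73 ≡ 1, so inverse 73.
N/89 = 22331; 22331 ≡ 81 (mod 89); 81·11 ≡ 1, so inverse 11.
x ≡ 33·12193·56 + 102·14507·73 + 34·22331·11 = 138903580.
138903580 mod 1987459 = 1768909.

1768909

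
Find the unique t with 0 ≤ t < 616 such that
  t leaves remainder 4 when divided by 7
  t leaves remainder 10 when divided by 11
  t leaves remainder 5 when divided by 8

109

The moduli are pairwise coprime; N = 7·11·8 = 616.
N/7 = 88; 88 ≡ 4 (mod 7); 4·2 ≡ 1, so inverse 2.
N/11 = 56; 56 ≡ 1 (mod 11), inverse 1.
N/8 = 77; 77 ≡ 5 (mod 8); 5·5 ≡ 1, so inverse 5.
t ≡ 4·88·2 + 10·56·1 + 5·77·5 = 3189.
3189 mod 616 = 109.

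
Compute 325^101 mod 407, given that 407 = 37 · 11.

Mod 37: 325 ≡ 29; by Fermat, exponent reduces to 101 mod 36 = 29; 29^29 ≡ 14 (mod 37).
Mod 11: 325 ≡ 6; by Fermat, exponent reduces to 101 mod 10 = 1; 6^1 ≡ 6 (mod 11).
Combine by CRT: x ≡ 14 (mod 37), x ≡ 6 (mod 11) ⇒ x ≡ 347 (mod 407).

347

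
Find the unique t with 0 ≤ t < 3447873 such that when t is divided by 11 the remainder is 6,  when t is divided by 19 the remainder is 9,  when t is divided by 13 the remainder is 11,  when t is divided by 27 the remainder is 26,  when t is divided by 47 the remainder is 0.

Combine the congruences pairwise.
From t ≡ 6 (mod 11) write t = 6 + 11s. Substituting into t ≡ 9 (mod 19) gives 11s ≡ 3 (mod 19), and since 11⁻¹ ≡ 7 (mod 19), s ≡ 2. Hence t ≡ 6 + 11·2 = 28 (mod 209).
From t ≡ 28 (mod 209) write t = 28 + 209s. Substituting into t ≡ 11 (mod 13) gives 209s ≡ 9 (mod 13), and since 1⁻¹ ≡ 1 (mod 13), s ≡ 9. Hence t ≡ 28 + 209·9 = 1909 (mod 2717).
From t ≡ 1909 (mod 2717) write t = 1909 + 2717s. Substituting into t ≡ 26 (mod 27) gives 2717s ≡ 7 (mod 27), and since 17⁻¹ ≡ 8 (mod 27), s ≡ 2. Hence t ≡ 1909 + 2717·2 = 7343 (mod 73359).
From t ≡ 7343 (mod 73359) write t = 7343 + 73359s. Substituting into t ≡ 0 (mod 47) gives 73359s ≡ 36 (mod 47), and since 39⁻¹ ≡ 41 (mod 47), s ≡ 19. Hence t ≡ 7343 + 73359·19 = 1401164 (mod 3447873).

1401164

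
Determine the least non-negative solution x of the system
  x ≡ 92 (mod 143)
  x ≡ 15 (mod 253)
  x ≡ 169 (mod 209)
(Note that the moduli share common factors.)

46567

gcd(143, 253) = 11 and 11 | (15 − 92), so the pair is consistent; merging gives x ≡ 521 (mod 3289), where 3289 = lcm(143, 253).
gcd(3289, 209) = 11 and 11 | (169 − 521), so the pair is consistent; merging gives x ≡ 46567 (mod 62491), where 62491 = lcm(3289, 209).
The solution is unique modulo lcm(143, 253, 209) = 62491.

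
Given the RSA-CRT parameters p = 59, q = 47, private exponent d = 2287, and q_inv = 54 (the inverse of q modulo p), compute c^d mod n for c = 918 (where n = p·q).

191

d_p = d mod (p−1) = 2287 mod 58 = 25; d_q = d mod (q−1) = 33.
m₁ = c^(d_p) mod p: c ≡ 33 (mod 59), and 33^25 mod 59 = 14.
m₂ = c^(d_q) mod q: c ≡ 25 (mod 47), and 25^33 mod 47 = 3.
h = q_inv·(m₁ − m₂) mod p = 54·(14 − 3) mod 59 = 4.
m = m₂ + h·q = 3 + 4·47 = 191.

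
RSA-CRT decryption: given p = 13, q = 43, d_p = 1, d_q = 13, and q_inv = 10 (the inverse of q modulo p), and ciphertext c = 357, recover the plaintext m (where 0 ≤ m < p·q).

318

m₁ = c^(d_p) mod p: c ≡ 6 (mod 13), and 6^1 mod 13 = 6.
m₂ = c^(d_q) mod q: c ≡ 13 (mod 43), and 13^13 mod 43 = 17.
h = q_inv·(m₁ − m₂) mod p = 10·(6 − 17) mod 13 = 7.
m = m₂ + h·q = 17 + 7·43 = 318.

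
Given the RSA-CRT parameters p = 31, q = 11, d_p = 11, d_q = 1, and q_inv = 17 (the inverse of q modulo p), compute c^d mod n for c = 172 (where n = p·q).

84

m₁ = c^(d_p) mod p: c ≡ 17 (mod 31), and 17^11 mod 31 = 22.
m₂ = c^(d_q) mod q: c ≡ 7 (mod 11), and 7^1 mod 11 = 7.
h = q_inv·(m₁ − m₂) mod p = 17·(22 − 7) mod 31 = 7.
m = m₂ + h·q = 7 + 7·11 = 84.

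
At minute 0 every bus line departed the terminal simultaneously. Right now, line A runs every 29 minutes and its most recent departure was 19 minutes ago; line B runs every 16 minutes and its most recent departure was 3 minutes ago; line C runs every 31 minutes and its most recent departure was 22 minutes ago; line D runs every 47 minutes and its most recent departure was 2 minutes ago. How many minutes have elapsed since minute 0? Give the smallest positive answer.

Combine the congruences pairwise.
From t ≡ 19 (mod 29) write t = 19 + 29s. Substituting into t ≡ 3 (mod 16) gives 29s ≡ 0 (mod 16), and since 13⁻¹ ≡ 5 (mod 16), s ≡ 0. Hence t ≡ 19 + 29·0 = 19 (mod 464).
From t ≡ 19 (mod 464) write t = 19 + 464s. Substituting into t ≡ 22 (mod 31) gives 464s ≡ 3 (mod 31), and since 30⁻¹ ≡ 30 (mod 31), s ≡ 28. Hence t ≡ 19 + 464·28 = 13011 (mod 14384).
From t ≡ 13011 (mod 14384) write t = 13011 + 14384s. Substituting into t ≡ 2 (mod 47) gives 14384s ≡ 10 (mod 47), and since 2⁻¹ ≡ 24 (mod 47), s ≡ 5. Hence t ≡ 13011 + 14384·5 = 84931 (mod 676048).

84931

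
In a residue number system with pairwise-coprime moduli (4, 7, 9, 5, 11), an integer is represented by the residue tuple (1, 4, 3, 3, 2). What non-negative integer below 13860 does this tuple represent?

2433

From x ≡ 1 (mod 4) write x = 1 + 4t. Substituting into x ≡ 4 (mod 7) gives 4t ≡ 3 (mod 7), and since 4⁻¹ ≡ 2 (mod 7), t ≡ 6. Hence x ≡ 1 + 4·6 = 25 (mod 28).
From x ≡ 25 (mod 28) write x = 25 + 28t. Substituting into x ≡ 3 (mod 9) gives 28t ≡ 5 (mod 9), and since 1⁻¹ ≡ 1 (mod 9), t ≡ 5. Hence x ≡ 25 + 28·5 = 165 (mod 252).
From x ≡ 165 (mod 252) write x = 165 + 252t. Substituting into x ≡ 3 (mod 5) gives 252t ≡ 3 (mod 5), and since 2⁻¹ ≡ 3 (mod 5), t ≡ 4. Hence x ≡ 165 + 252·4 = 1173 (mod 1260).
From x ≡ 1173 (mod 1260) write x = 1173 + 1260t. Substituting into x ≡ 2 (mod 11) gives 1260t ≡ 6 (mod 11), and since 6⁻¹ ≡ 2 (mod 11), t ≡ 1. Hence x ≡ 1173 + 1260·1 = 2433 (mod 13860).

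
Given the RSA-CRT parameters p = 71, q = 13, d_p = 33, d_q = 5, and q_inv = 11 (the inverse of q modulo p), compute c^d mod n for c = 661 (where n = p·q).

579

m₁ = c^(d_p) mod p: c ≡ 22 (mod 71), and 22^33 mod 71 = 11.
m₂ = c^(d_q) mod q: c ≡ 11 (mod 13), and 11^5 mod 13 = 7.
h = q_inv·(m₁ − m₂) mod p = 11·(11 − 7) mod 71 = 44.
m = m₂ + h·q = 7 + 44·13 = 579.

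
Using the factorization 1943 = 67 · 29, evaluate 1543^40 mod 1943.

1011

Mod 67: 1543 ≡ 2; 2^40 ≡ 6 (mod 67).
Mod 29: 1543 ≡ 6; by Fermat, exponent reduces to 40 mod 28 = 12; 6^12 ≡ 25 (mod 29).
Combine by CRT: x ≡ 6 (mod 67), x ≡ 25 (mod 29) ⇒ x ≡ 1011 (mod 1943).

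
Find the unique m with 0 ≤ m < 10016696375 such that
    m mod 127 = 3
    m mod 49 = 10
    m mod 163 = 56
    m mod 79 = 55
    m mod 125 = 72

Combine the congruences pairwise.
From m ≡ 3 (mod 127) write m = 3 + 127t. Substituting into m ≡ 10 (mod 49) gives 127t ≡ 7 (mod 49), and since 29⁻¹ ≡ 22 (mod 49), t ≡ 7. Hence m ≡ 3 + 127·7 = 892 (mod 6223).
From m ≡ 892 (mod 6223) write m = 892 + 6223t. Substituting into m ≡ 56 (mod 163) gives 6223t ≡ 142 (mod 163), and since 29⁻¹ ≡ 45 (mod 163), t ≡ 33. Hence m ≡ 892 + 6223·33 = 206251 (mod 1014349).
From m ≡ 206251 (mod 1014349) write m = 206251 + 1014349t. Substituting into m ≡ 55 (mod 79) gives 1014349t ≡ 73 (mod 79), and since 68⁻¹ ≡ 43 (mod 79), t ≡ 58. Hence m ≡ 206251 + 1014349·58 = 59038493 (mod 80133571).
From m ≡ 59038493 (mod 80133571) write m = 59038493 + 80133571t. Substituting into m ≡ 72 (mod 125) gives 80133571t ≡ 79 (mod 125), and since 71⁻¹ ≡ 81 (mod 125), t ≡ 24. Hence m ≡ 59038493 + 80133571·24 = 1982244197 (mod 10016696375).

1982244197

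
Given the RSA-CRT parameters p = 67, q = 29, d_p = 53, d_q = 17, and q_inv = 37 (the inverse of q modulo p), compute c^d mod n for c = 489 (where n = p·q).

1589

m₁ = c^(d_p) mod p: c ≡ 20 (mod 67), and 20^53 mod 67 = 48.
m₂ = c^(d_q) mod q: c ≡ 25 (mod 29), and 25^17 mod 29 = 23.
h = q_inv·(m₁ − m₂) mod p = 37·(48 − 23) mod 67 = 54.
m = m₂ + h·q = 23 + 54·29 = 1589.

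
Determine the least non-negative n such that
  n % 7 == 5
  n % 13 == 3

From n ≡ 5 (mod 7) write n = 5 + 7t. Substituting into n ≡ 3 (mod 13) gives 7t ≡ 11 (mod 13), and since 7⁻¹ ≡ 2 (mod 13), t ≡ 9. Hence n ≡ 5 + 7·9 = 68 (mod 91).

68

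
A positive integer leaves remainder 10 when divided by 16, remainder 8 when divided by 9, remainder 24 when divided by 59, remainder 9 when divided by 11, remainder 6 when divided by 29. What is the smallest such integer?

833930

The moduli are pairwise coprime; N = 16·9·59·11·29 = 2710224.
N/16 = 169389; 169389 ≡ 13 (mod 16); 13·5 ≡ 1, so inverse 5.
N/9 = 301136; 301136 ≡ 5 (mod 9); 5·2 ≡ 1, so inverse 2.
N/59 = 45936; 45936 ≡ 34 (mod 59); 34·33 ≡ 1, so inverse 33.
N/11 = 246384; 246384 ≡ 6 (mod 11); 6·2 ≡ 1, so inverse 2.
N/29 = 93456; 93456 ≡ 18 (mod 29); 18·21 ≡ 1, so inverse 21.
x ≡ 10·169389·5 + 8·301136·2 + 24·45936·33 + 9·246384·2 + 6·93456·21 = 65879306.
65879306 mod 2710224 = 833930.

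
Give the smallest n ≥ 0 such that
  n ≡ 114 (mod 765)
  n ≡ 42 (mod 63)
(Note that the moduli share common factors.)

4704

gcd(765, 63) = 9 and 9 | (42 − 114), so the pair is consistent; merging gives n ≡ 4704 (mod 5355), where 5355 = lcm(765, 63).
The solution is unique modulo lcm(765, 63) = 5355.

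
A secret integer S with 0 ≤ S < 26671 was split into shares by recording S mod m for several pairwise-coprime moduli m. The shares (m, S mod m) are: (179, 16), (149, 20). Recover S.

3596

Combine the congruences pairwise.
From S ≡ 16 (mod 179) write S = 16 + 179t. Substituting into S ≡ 20 (mod 149) gives 179t ≡ 4 (mod 149), and since 30⁻¹ ≡ 5 (mod 149), t ≡ 20. Hence S ≡ 16 + 179·20 = 3596 (mod 26671).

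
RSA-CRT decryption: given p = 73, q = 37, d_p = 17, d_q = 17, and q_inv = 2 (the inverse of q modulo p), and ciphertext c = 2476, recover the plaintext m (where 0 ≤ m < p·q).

937

m₁ = c^(d_p) mod p: c ≡ 67 (mod 73), and 67^17 mod 73 = 61.
m₂ = c^(d_q) mod q: c ≡ 34 (mod 37), and 34^17 mod 37 = 12.
h = q_inv·(m₁ − m₂) mod p = 2·(61 − 12) mod 73 = 25.
m = m₂ + h·q = 12 + 25·37 = 937.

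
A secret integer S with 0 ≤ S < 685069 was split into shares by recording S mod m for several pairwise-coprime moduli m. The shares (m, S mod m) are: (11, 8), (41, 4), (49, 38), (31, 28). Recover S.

185160

The moduli are pairwise coprime; N = 11·41·49·31 = 685069.
N/11 = 62279; 62279 ≡ 8 (mod 11); 8·7 ≡ 1, so inverse 7.
N/41 = 16709; 16709 ≡ 22 (mod 41); 22·28 ≡ 1, so inverse 28.
N/49 = 13981; 13981 ≡ 16 (mod 49); 16·46 ≡ 1, so inverse 46.
N/31 = 22099; 22099 ≡ 27 (mod 31); 27·23 ≡ 1, so inverse 23.
S ≡ 8·62279·7 + 4·16709·28 + 38·13981·46 + 28·22099·23 = 44029576.
44029576 mod 685069 = 185160.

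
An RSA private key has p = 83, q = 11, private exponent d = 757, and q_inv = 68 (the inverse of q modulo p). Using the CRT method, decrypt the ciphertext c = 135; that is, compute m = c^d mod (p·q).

d_p = d mod (p−1) = 757 mod 82 = 19; d_q = d mod (q−1) = 7.
m₁ = c^(d_p) mod p: c ≡ 52 (mod 83), and 52^19 mod 83 = 22.
m₂ = c^(d_q) mod q: c ≡ 3 (mod 11), and 3^7 mod 11 = 9.
h = q_inv·(m₁ − m₂) mod p = 68·(22 − 9) mod 83 = 54.
m = m₂ + h·q = 9 + 54·11 = 603.

603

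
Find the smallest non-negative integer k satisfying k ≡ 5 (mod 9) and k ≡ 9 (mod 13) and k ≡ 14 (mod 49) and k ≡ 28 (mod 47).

From k ≡ 5 (mod 9) write k = 5 + 9t. Substituting into k ≡ 9 (mod 13) gives 9t ≡ 4 (mod 13), and since 9⁻¹ ≡ 3 (mod 13), t ≡ 12. Hence k ≡ 5 + 9·12 = 113 (mod 117).
From k ≡ 113 (mod 117) write k = 113 + 117t. Substituting into k ≡ 14 (mod 49) gives 117t ≡ 48 (mod 49), and since 19⁻¹ ≡ 31 (mod 49), t ≡ 18. Hence k ≡ 113 + 117·18 = 2219 (mod 5733).
From k ≡ 2219 (mod 5733) write k = 2219 + 5733t. Substituting into k ≡ 28 (mod 47) gives 5733t ≡ 18 (mod 47), and since 46⁻¹ ≡ 46 (mod 47), t ≡ 29. Hence k ≡ 2219 + 5733·29 = 168476 (mod 269451).

168476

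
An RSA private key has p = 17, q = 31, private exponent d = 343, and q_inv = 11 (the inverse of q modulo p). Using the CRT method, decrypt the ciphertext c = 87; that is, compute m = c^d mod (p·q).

366

d_p = d mod (p−1) = 343 mod 16 = 7; d_q = d mod (q−1) = 13.
m₁ = c^(d_p) mod p: c ≡ 2 (mod 17), and 2^7 mod 17 = 9.
m₂ = c^(d_q) mod q: c ≡ 25 (mod 31), and 25^13 mod 31 = 25.
h = q_inv·(m₁ − m₂) mod p = 11·(9 − 25) mod 17 = 11.
m = m₂ + h·q = 25 + 11·31 = 366.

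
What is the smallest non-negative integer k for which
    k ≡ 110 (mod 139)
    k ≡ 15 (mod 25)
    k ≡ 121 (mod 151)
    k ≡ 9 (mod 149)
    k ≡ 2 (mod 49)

The moduli are pairwise coprime; N = 139·25·151·149·49 = 3831017225.
N/139 = 27561275; 27561275 ≡ 77 (mod 139); 77·65 ≡ 1, so inverse 65.
N/25 = 153240689; 153240689 ≡ 14 (mod 25); 14·9 ≡ 1, so inverse 9.
N/151 = 25370975; 25370975 ≡ 106 (mod 151); 106·104 ≡ 1, so inverse 104.
N/149 = 25711525; 25711525 ≡ 85 (mod 149); 85·142 ≡ 1, so inverse 142.
N/49 = 78184025; 78184025 ≡ 17 (mod 49); 17·26 ≡ 1, so inverse 26.
k ≡ 110·27561275·65 + 15·153240689·9 + 121·25370975·104 + 9·25711525·142 + 2·78184025·26 = 573943856915.
573943856915 mod 3831017225 = 3122290390.

3122290390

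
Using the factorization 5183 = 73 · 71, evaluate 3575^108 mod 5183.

147

Mod 73: 3575 ≡ 71; by Fermat, exponent reduces to 108 mod 72 = 36; 71^36 ≡ 1 (mod 73).
Mod 71: 3575 ≡ 25; by Fermat, exponent reduces to 108 mod 70 = 38; 25^38 ≡ 5 (mod 71).
Combine by CRT: x ≡ 1 (mod 73), x ≡ 5 (mod 71) ⇒ x ≡ 147 (mod 5183).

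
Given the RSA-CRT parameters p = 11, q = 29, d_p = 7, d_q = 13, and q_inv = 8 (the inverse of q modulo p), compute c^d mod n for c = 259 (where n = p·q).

m₁ = c^(d_p) mod p: c ≡ 6 (mod 11), and 6^7 mod 11 = 8.
m₂ = c^(d_q) mod q: c ≡ 27 (mod 29), and 27^13 mod 29 = 15.
h = q_inv·(m₁ − m₂) mod p = 8·(8 − 15) mod 11 = 10.
m = m₂ + h·q = 15 + 10·29 = 305.

305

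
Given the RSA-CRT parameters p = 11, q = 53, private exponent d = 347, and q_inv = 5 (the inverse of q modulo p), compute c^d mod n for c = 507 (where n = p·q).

d_p = d mod (p−1) = 347 mod 10 = 7; d_q = d mod (q−1) = 35.
m₁ = c^(d_p) mod p: c ≡ 1 (mod 11), and 1^7 mod 11 = 1.
m₂ = c^(d_q) mod q: c ≡ 30 (mod 53), and 30^35 mod 53 = 23.
h = q_inv·(m₁ − m₂) mod p = 5·(1 − 23) mod 11 = 0.
m = m₂ + h·q = 23 + 0·53 = 23.

23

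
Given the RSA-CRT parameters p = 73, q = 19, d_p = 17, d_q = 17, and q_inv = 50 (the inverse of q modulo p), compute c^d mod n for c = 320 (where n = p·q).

m₁ = c^(d_p) mod p: c ≡ 28 (mod 73), and 28^17 mod 73 = 14.
m₂ = c^(d_q) mod q: c ≡ 16 (mod 19), and 16^17 mod 19 = 6.
h = q_inv·(m₁ − m₂) mod p = 50·(14 − 6) mod 73 = 35.
m = m₂ + h·q = 6 + 35·19 = 671.

671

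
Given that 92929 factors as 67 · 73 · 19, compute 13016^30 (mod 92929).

Mod 67: 13016 ≡ 18; 18^30 ≡ 22 (mod 67).
Mod 73: 13016 ≡ 22; 22^30 ≡ 27 (mod 73).
Mod 19: 13016 ≡ 1; by Fermat, exponent reduces to 30 mod 18 = 12; 1^12 ≡ 1 (mod 19).
Combine by CRT: x ≡ 22 (mod 67), x ≡ 27 (mod 73), x ≡ 1 (mod 19) ⇒ x ≡ 77407 (mod 92929).

77407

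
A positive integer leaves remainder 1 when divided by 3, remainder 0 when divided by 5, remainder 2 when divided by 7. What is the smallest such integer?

100

From x ≡ 1 (mod 3) write x = 1 + 3t. Substituting into x ≡ 0 (mod 5) gives 3t ≡ 4 (mod 5), and since 3⁻¹ ≡ 2 (mod 5), t ≡ 3. Hence x ≡ 1 + 3·3 = 10 (mod 15).
From x ≡ 10 (mod 15) write x = 10 + 15t. Substituting into x ≡ 2 (mod 7) gives 15t ≡ 6 (mod 7), and since 1⁻¹ ≡ 1 (mod 7), t ≡ 6. Hence x ≡ 10 + 15·6 = 100 (mod 105).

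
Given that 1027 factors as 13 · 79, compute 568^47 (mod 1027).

120

Mod 13: 568 ≡ 9; by Fermat, exponent reduces to 47 mod 12 = 11; 9^11 ≡ 3 (mod 13).
Mod 79: 568 ≡ 15; 15^47 ≡ 41 (mod 79).
Combine by CRT: x ≡ 3 (mod 13), x ≡ 41 (mod 79) ⇒ x ≡ 120 (mod 1027).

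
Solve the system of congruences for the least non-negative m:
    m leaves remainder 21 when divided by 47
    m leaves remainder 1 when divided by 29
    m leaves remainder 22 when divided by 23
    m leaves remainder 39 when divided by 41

The moduli are pairwise coprime; N = 47·29·23·41 = 1285309.
N/47 = 27347; 27347 ≡ 40 (mod 47); 40·20 ≡ 1, so inverse 20.
N/29 = 44321; 44321 ≡ 9 (mod 29); 9·13 ≡ 1, so inverse 13.
N/23 = 55883; 55883 ≡ 16 (mod 23); 16·13 ≡ 1, so inverse 13.
N/41 = 31349; 31349 ≡ 25 (mod 41); 25·23 ≡ 1, so inverse 23.
m ≡ 21·27347·20 + 1·44321·13 + 22·55883·13 + 39·31349·23 = 56164504.
56164504 mod 1285309 = 896217.

896217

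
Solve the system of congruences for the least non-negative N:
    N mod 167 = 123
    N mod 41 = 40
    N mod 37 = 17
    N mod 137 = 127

4345630

The moduli are pairwise coprime; M = 167·41·37·137 = 34707443.
M/167 = 207829; 207829 ≡ 81 (mod 167); 81·33 ≡ 1, so inverse 33.
M/41 = 846523; 846523 ≡ 37 (mod 41); 37·10 ≡ 1, so inverse 10.
M/37 = 938039; 938039 ≡ 15 (mod 37); 15·5 ≡ 1, so inverse 5.
M/137 = 253339; 253339 ≡ 26 (mod 137); 26·58 ≡ 1, so inverse 58.
N ≡ 123·207829·33 + 40·846523·10 + 17·938039·5 + 127·253339·58 = 3128015500.
3128015500 mod 34707443 = 4345630.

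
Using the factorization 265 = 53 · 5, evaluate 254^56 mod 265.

66

Mod 53: 254 ≡ 42; by Fermat, exponent reduces to 56 mod 52 = 4; 42^4 ≡ 13 (mod 53).
Mod 5: 254 ≡ 4; since 4 | 56, by Fermat 4^56 ≡ 1 (mod 5).
Combine by CRT: x ≡ 13 (mod 53), x ≡ 1 (mod 5) ⇒ x ≡ 66 (mod 265).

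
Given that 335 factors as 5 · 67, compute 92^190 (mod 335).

Mod 5: 92 ≡ 2; by Fermat, exponent reduces to 190 mod 4 = 2; 2^2 ≡ 4 (mod 5).
Mod 67: 92 ≡ 25; by Fermat, exponent reduces to 190 mod 66 = 58; 25^58 ≡ 14 (mod 67).
Combine by CRT: x ≡ 4 (mod 5), x ≡ 14 (mod 67) ⇒ x ≡ 14 (mod 335).

14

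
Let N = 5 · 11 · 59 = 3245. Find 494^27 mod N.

Mod 5: 494 ≡ 4; by Fermat, exponent reduces to 27 mod 4 = 3; 4^3 ≡ 4 (mod 5).
Mod 11: 494 ≡ 10; by Fermat, exponent reduces to 27 mod 10 = 7; 10^7 ≡ 10 (mod 11).
Mod 59: 494 ≡ 22; 22^27 ≡ 5 (mod 59).
Combine by CRT: x ≡ 4 (mod 5), x ≡ 10 (mod 11), x ≡ 5 (mod 59) ⇒ x ≡ 1539 (mod 3245).

1539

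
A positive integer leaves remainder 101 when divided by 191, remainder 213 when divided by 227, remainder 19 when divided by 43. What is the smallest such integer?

The moduli are pairwise coprime; M = 191·227·43 = 1864351.
M/191 = 9761; 9761 ≡ 20 (mod 191); 20·86 ≡ 1, so inverse 86.
M/227 = 8213; 8213 ≡ 41 (mod 227); 41·72 ≡ 1, so inverse 72.
M/43 = 43357; 43357 ≡ 13 (mod 43); 13·10 ≡ 1, so inverse 10.
N ≡ 101·9761·86 + 213·8213·72 + 19·43357·10 = 218976444.
218976444 mod 1864351 = 847377.

847377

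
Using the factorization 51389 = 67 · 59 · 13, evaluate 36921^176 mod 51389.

11025

Mod 67: 36921 ≡ 4; by Fermat, exponent reduces to 176 mod 66 = 44; 4^44 ≡ 37 (mod 67).
Mod 59: 36921 ≡ 46; by Fermat, exponent reduces to 176 mod 58 = 2; 46^2 ≡ 51 (mod 59).
Mod 13: 36921 ≡ 1; by Fermat, exponent reduces to 176 mod 12 = 8; 1^8 ≡ 1 (mod 13).
Combine by CRT: x ≡ 37 (mod 67), x ≡ 51 (mod 59), x ≡ 1 (mod 13) ⇒ x ≡ 11025 (mod 51389).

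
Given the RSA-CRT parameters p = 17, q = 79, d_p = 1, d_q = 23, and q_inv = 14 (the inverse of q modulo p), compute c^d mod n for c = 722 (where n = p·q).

m₁ = c^(d_p) mod p: c ≡ 8 (mod 17), and 8^1 mod 17 = 8.
m₂ = c^(d_q) mod q: c ≡ 11 (mod 79), and 11^23 mod 79 = 2.
h = q_inv·(m₁ − m₂) mod p = 14·(8 − 2) mod 17 = 16.
m = m₂ + h·q = 2 + 16·79 = 1266.

1266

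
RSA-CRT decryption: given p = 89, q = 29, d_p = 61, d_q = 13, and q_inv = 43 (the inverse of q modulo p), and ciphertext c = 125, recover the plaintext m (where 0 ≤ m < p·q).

1318

m₁ = c^(d_p) mod p: c ≡ 36 (mod 89), and 36^61 mod 89 = 72.
m₂ = c^(d_q) mod q: c ≡ 9 (mod 29), and 9^13 mod 29 = 13.
h = q_inv·(m₁ − m₂) mod p = 43·(72 − 13) mod 89 = 45.
m = m₂ + h·q = 13 + 45·29 = 1318.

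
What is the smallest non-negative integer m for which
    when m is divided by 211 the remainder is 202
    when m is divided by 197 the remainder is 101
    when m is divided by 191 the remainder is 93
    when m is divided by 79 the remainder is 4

12893357

The moduli are pairwise coprime; N = 211·197·191·79 = 627204463.
N/211 = 2972533; 2972533 ≡ 176 (mod 211); 176·6 ≡ 1, so inverse 6.
N/197 = 3183779; 3183779 ≡ 62 (mod 197); 62·143 ≡ 1, so inverse 143.
N/191 = 3283793; 3283793 ≡ 121 (mod 191); 121·30 ≡ 1, so inverse 30.
N/79 = 7939297; 7939297 ≡ 34 (mod 79); 34·7 ≡ 1, so inverse 7.
m ≡ 202·2972533·6 + 101·3183779·143 + 93·3283793·30 + 4·7939297·7 = 58970112879.
58970112879 mod 627204463 = 12893357.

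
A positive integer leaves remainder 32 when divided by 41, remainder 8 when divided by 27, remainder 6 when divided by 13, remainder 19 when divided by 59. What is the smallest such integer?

Combine the congruences pairwise.
From t ≡ 32 (mod 41) write t = 32 + 41s. Substituting into t ≡ 8 (mod 27) gives 41s ≡ 3 (mod 27), and since 14⁻¹ ≡ 2 (mod 27), s ≡ 6. Hence t ≡ 32 + 41·6 = 278 (mod 1107).
From t ≡ 278 (mod 1107) write t = 278 + 1107s. Substituting into t ≡ 6 (mod 13) gives 1107s ≡ 1 (mod 13), and since 2⁻¹ ≡ 7 (mod 13), s ≡ 7. Hence t ≡ 278 + 1107·7 = 8027 (mod 14391).
From t ≡ 8027 (mod 14391) write t = 8027 + 14391s. Substituting into t ≡ 19 (mod 59) gives 14391s ≡ 16 (mod 59), and since 54⁻¹ ≡ 47 (mod 59), s ≡ 44. Hence t ≡ 8027 + 14391·44 = 641231 (mod 849069).

641231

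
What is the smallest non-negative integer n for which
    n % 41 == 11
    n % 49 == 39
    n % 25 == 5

24980

The moduli are pairwise coprime; M = 41·49·25 = 50225.
M/41 = 1225; 1225 ≡ 36 (mod 41); 36·8 ≡ 1, so inverse 8.
M/49 = 1025; 1025 ≡ 45 (mod 49); 45·12 ≡ 1, so inverse 12.
M/25 = 2009; 2009 ≡ 9 (mod 25); 9·14 ≡ 1, so inverse 14.
n ≡ 11·1225·8 + 39·1025·12 + 5·2009·14 = 728130.
728130 mod 50225 = 24980.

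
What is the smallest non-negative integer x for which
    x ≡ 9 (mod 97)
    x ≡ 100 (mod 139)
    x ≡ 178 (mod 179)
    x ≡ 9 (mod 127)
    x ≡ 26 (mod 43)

The moduli are pairwise coprime; N = 97·139·179·127·43 = 13179888677.
N/97 = 135875141; 135875141 ≡ 63 (mod 97); 63·77 ≡ 1, so inverse 77.
N/139 = 94819343; 94819343 ≡ 76 (mod 139); 76·75 ≡ 1, so inverse 75.
N/179 = 73630663; 73630663 ≡ 87 (mod 179); 87·107 ≡ 1, so inverse 107.
N/127 = 103778651; 103778651 ≡ 93 (mod 127); 93·56 ≡ 1, so inverse 56.
N/43 = 306509039; 306509039 ≡ 8 (mod 43); 8·27 ≡ 1, so inverse 27.
x ≡ 9·135875141·77 + 100·94819343·75 + 178·73630663·107 + 9·103778651·56 + 26·306509039·27 = 2475149938193.
2475149938193 mod 13179888677 = 10510755594.

10510755594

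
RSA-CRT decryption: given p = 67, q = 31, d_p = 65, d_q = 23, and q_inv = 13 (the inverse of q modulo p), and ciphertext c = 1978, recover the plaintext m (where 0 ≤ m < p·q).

1028

m₁ = c^(d_p) mod p: c ≡ 35 (mod 67), and 35^65 mod 67 = 23.
m₂ = c^(d_q) mod q: c ≡ 25 (mod 31), and 25^23 mod 31 = 5.
h = q_inv·(m₁ − m₂) mod p = 13·(23 − 5) mod 67 = 33.
m = m₂ + h·q = 5 + 33·31 = 1028.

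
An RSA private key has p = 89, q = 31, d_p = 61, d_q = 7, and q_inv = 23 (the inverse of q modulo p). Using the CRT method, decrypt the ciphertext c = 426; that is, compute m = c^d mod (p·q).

432

m₁ = c^(d_p) mod p: c ≡ 70 (mod 89), and 70^61 mod 89 = 76.
m₂ = c^(d_q) mod q: c ≡ 23 (mod 31), and 23^7 mod 31 = 29.
h = q_inv·(m₁ − m₂) mod p = 23·(76 − 29) mod 89 = 13.
m = m₂ + h·q = 29 + 13·31 = 432.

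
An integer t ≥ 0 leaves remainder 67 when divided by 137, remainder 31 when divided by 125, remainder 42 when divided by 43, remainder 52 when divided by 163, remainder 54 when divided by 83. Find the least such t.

The moduli are pairwise coprime; N = 137·125·43·163·83 = 9962417375.
N/137 = 72718375; 72718375 ≡ 8 (mod 137); 8·120 ≡ 1, so inverse 120.
N/125 = 79699339; 79699339 ≡ 89 (mod 125); 89·59 ≡ 1, so inverse 59.
N/43 = 231684125; 231684125 ≡ 39 (mod 43); 39·32 ≡ 1, so inverse 32.
N/163 = 61119125; 61119125 ≡ 156 (mod 163); 156·93 ≡ 1, so inverse 93.
N/83 = 120029125; 120029125 ≡ 3 (mod 83); 3·28 ≡ 1, so inverse 28.
t ≡ 67·72718375·120 + 31·79699339·59 + 42·231684125·32 + 52·61119125·93 + 54·120029125·28 = 1518865415531.
1518865415531 mod 9962417375 = 4577974531.

4577974531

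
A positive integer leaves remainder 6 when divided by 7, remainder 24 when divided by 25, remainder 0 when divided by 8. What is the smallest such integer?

1224

From m ≡ 6 (mod 7) write m = 6 + 7t. Substituting into m ≡ 24 (mod 25) gives 7t ≡ 18 (mod 25), and since 7⁻¹ ≡ 18 (mod 25), t ≡ 24. Hence m ≡ 6 + 7·24 = 174 (mod 175).
From m ≡ 174 (mod 175) write m = 174 + 175t. Substituting into m ≡ 0 (mod 8) gives 175t ≡ 2 (mod 8), and since 7⁻¹ ≡ 7 (mod 8), t ≡ 6. Hence m ≡ 174 + 175·6 = 1224 (mod 1400).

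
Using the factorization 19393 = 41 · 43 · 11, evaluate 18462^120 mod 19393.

16688

Mod 41: 18462 ≡ 12; since 40 | 120, by Fermat 12^120 ≡ 1 (mod 41).
Mod 43: 18462 ≡ 15; by Fermat, exponent reduces to 120 mod 42 = 36; 15^36 ≡ 4 (mod 43).
Mod 11: 18462 ≡ 4; since 10 | 120, by Fermat 4^120 ≡ 1 (mod 11).
Combine by CRT: x ≡ 1 (mod 41), x ≡ 4 (mod 43), x ≡ 1 (mod 11) ⇒ x ≡ 16688 (mod 19393).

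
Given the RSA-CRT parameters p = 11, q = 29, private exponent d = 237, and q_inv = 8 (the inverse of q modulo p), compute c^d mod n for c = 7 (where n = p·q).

d_p = d mod (p−1) = 237 mod 10 = 7; d_q = d mod (q−1) = 13.
m₁ = c^(d_p) mod p: c ≡ 7 (mod 11), and 7^7 mod 11 = 6.
m₂ = c^(d_q) mod q: c ≡ 7 (mod 29), and 7^13 mod 29 = 25.
h = q_inv·(m₁ − m₂) mod p = 8·(6 − 25) mod 11 = 2.
m = m₂ + h·q = 25 + 2·29 = 83.

83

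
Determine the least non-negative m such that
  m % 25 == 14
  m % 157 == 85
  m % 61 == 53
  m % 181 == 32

34308039

The moduli are pairwise coprime; N = 25·157·61·181 = 43335925.
N/25 = 1733437; 1733437 ≡ 12 (mod 25); 12·23 ≡ 1, so inverse 23.
N/157 = 276025; 276025 ≡ 19 (mod 157); 19·124 ≡ 1, so inverse 124.
N/61 = 710425; 710425 ≡ 19 (mod 61); 19·45 ≡ 1, so inverse 45.
N/181 = 239425; 239425 ≡ 143 (mod 181); 143·100 ≡ 1, so inverse 100.
m ≡ 14·1733437·23 + 85·276025·124 + 53·710425·45 + 32·239425·100 = 5927993839.
5927993839 mod 43335925 = 34308039.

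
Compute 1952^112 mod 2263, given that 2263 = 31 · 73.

1768

Mod 31: 1952 ≡ 30; by Fermat, exponent reduces to 112 mod 30 = 22; 30^22 ≡ 1 (mod 31).
Mod 73: 1952 ≡ 54; by Fermat, exponent reduces to 112 mod 72 = 40; 54^40 ≡ 16 (mod 73).
Combine by CRT: x ≡ 1 (mod 31), x ≡ 16 (mod 73) ⇒ x ≡ 1768 (mod 2263).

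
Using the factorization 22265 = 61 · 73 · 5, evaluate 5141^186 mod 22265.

Mod 61: 5141 ≡ 17; by Fermat, exponent reduces to 186 mod 60 = 6; 17^6 ≡ 52 (mod 61).
Mod 73: 5141 ≡ 31; by Fermat, exponent reduces to 186 mod 72 = 42; 31^42 ≡ 24 (mod 73).
Mod 5: 5141 ≡ 1; by Fermat, exponent reduces to 186 mod 4 = 2; 1^2 ≡ 1 (mod 5).
Combine by CRT: x ≡ 52 (mod 61), x ≡ 24 (mod 73), x ≡ 1 (mod 5) ⇒ x ≡ 7616 (mod 22265).

7616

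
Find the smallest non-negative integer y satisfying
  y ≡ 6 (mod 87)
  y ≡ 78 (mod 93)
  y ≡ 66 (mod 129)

gcd(87, 93) = 3 and 3 | (78 − 6), so the pair is consistent; merging gives y ≡ 1659 (mod 2697), where 2697 = lcm(87, 93).
gcd(2697, 129) = 3 and 3 | (66 − 1659), so the pair is consistent; merging gives y ≡ 98751 (mod 115971), where 115971 = lcm(2697, 129).
The solution is unique modulo lcm(87, 93, 129) = 115971.

98751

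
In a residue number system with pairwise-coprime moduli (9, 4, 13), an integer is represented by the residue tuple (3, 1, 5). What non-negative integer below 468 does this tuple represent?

The moduli are pairwise coprime; N = 9·4·13 = 468.
N/9 = 52; 52 ≡ 7 (mod 9); 7·4 ≡ 1, so inverse 4.
N/4 = 117; 117 ≡ 1 (mod 4), inverse 1.
N/13 = 36; 36 ≡ 10 (mod 13); 10·4 ≡ 1, so inverse 4.
x ≡ 3·52·4 + 1·117·1 + 5·36·4 = 1461.
1461 mod 468 = 57.

57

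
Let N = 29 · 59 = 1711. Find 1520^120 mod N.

1364

Mod 29: 1520 ≡ 12; by Fermat, exponent reduces to 120 mod 28 = 8; 12^8 ≡ 1 (mod 29).
Mod 59: 1520 ≡ 45; by Fermat, exponent reduces to 120 mod 58 = 4; 45^4 ≡ 7 (mod 59).
Combine by CRT: x ≡ 1 (mod 29), x ≡ 7 (mod 59) ⇒ x ≡ 1364 (mod 1711).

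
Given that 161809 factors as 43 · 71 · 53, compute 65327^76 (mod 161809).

145765

Mod 43: 65327 ≡ 10; by Fermat, exponent reduces to 76 mod 42 = 34; 10^34 ≡ 38 (mod 43).
Mod 71: 65327 ≡ 7; by Fermat, exponent reduces to 76 mod 70 = 6; 7^6 ≡ 2 (mod 71).
Mod 53: 65327 ≡ 31; by Fermat, exponent reduces to 76 mod 52 = 24; 31^24 ≡ 15 (mod 53).
Combine by CRT: x ≡ 38 (mod 43), x ≡ 2 (mod 71), x ≡ 15 (mod 53) ⇒ x ≡ 145765 (mod 161809).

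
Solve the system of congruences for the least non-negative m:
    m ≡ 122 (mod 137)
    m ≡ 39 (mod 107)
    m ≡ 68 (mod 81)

961862

The moduli are pairwise coprime; N = 137·107·81 = 1187379.
N/137 = 8667; 8667 ≡ 36 (mod 137); 36·118 ≡ 1, so inverse 118.
N/107 = 11097; 11097 ≡ 76 (mod 107); 76·69 ≡ 1, so inverse 69.
N/81 = 14659; 14659 ≡ 79 (mod 81); 79·40 ≡ 1, so inverse 40.
m ≡ 122·8667·118 + 39·11097·69 + 68·14659·40 = 194504639.
194504639 mod 1187379 = 961862.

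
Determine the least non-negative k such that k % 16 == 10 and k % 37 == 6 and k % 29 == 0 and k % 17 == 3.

The moduli are pairwise coprime; N = 16·37·29·17 = 291856.
N/16 = 18241; 18241 ≡ 1 (mod 16), inverse 1.
N/37 = 7888; 7888 ≡ 7 (mod 37); 7·16 ≡ 1, so inverse 16.
N/29 = 10064; 10064 ≡ 1 (mod 29), inverse 1.
N/17 = 17168; 17168 ≡ 15 (mod 17); 15·8 ≡ 1, so inverse 8.
k ≡ 10·18241·1 + 6·7888·16 + 0·10064·1 + 3·17168·8 = 1351690.
1351690 mod 291856 = 184266.

184266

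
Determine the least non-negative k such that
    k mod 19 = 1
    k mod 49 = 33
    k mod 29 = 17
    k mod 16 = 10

Combine the congruences pairwise.
From k ≡ 1 (mod 19) write k = 1 + 19t. Substituting into k ≡ 33 (mod 49) gives 19t ≡ 32 (mod 49), and since 19⁻¹ ≡ 31 (mod 49), t ≡ 12. Hence k ≡ 1 + 19·12 = 229 (mod 931).
From k ≡ 229 (mod 931) write k = 229 + 931t. Substituting into k ≡ 17 (mod 29) gives 931t ≡ 20 (mod 29), and since 3⁻¹ ≡ 10 (mod 29), t ≡ 26. Hence k ≡ 229 + 931·26 = 24435 (mod 26999).
From k ≡ 24435 (mod 26999) write k = 24435 + 26999t. Substituting into k ≡ 10 (mod 16) gives 26999t ≡ 7 (mod 16), and since 7⁻¹ ≡ 7 (mod 16), t ≡ 1. Hence k ≡ 24435 + 26999·1 = 51434 (mod 431984).

51434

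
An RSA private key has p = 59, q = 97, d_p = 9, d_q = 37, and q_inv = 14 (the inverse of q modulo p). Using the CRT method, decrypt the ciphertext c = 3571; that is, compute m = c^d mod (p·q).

4066

m₁ = c^(d_p) mod p: c ≡ 31 (mod 59), and 31^9 mod 59 = 54.
m₂ = c^(d_q) mod q: c ≡ 79 (mod 97), and 79^37 mod 97 = 89.
h = q_inv·(m₁ − m₂) mod p = 14·(54 − 89) mod 59 = 41.
m = m₂ + h·q = 89 + 41·97 = 4066.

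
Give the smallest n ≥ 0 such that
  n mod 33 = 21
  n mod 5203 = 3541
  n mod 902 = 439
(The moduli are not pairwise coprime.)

Combine the congruences pairwise.
gcd(33, 5203) = 11 and 11 | (3541 − 21), so the pair is consistent; merging gives n ≡ 13947 (mod 15609), where 15609 = lcm(33, 5203).
gcd(15609, 902) = 11 and 11 | (439 − 13947), so the pair is consistent; merging gives n ≡ 731961 (mod 1279938), where 1279938 = lcm(15609, 902).
The solution is unique modulo lcm(33, 5203, 902) = 1279938.

731961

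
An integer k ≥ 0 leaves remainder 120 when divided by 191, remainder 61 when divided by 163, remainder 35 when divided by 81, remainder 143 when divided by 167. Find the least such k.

115944569

The moduli are pairwise coprime; N = 191·163·81·167 = 421136091.
N/191 = 2204901; 2204901 ≡ 188 (mod 191); 188·127 ≡ 1, so inverse 127.
N/163 = 2583657; 2583657 ≡ 107 (mod 163); 107·32 ≡ 1, so inverse 32.
N/81 = 5199211; 5199211 ≡ 64 (mod 81); 64·19 ≡ 1, so inverse 19.
N/167 = 2521773; 2521773 ≡ 73 (mod 167); 73·151 ≡ 1, so inverse 151.
k ≡ 120·2204901·127 + 61·2583657·32 + 35·5199211·19 + 143·2521773·151 = 96556109408.
96556109408 mod 421136091 = 115944569.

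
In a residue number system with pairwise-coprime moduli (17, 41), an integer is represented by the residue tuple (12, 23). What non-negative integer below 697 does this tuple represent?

From x ≡ 12 (mod 17) write x = 12 + 17t. Substituting into x ≡ 23 (mod 41) gives 17t ≡ 11 (mod 41), and since 17⁻¹ ≡ 29 (mod 41), t ≡ 32. Hence x ≡ 12 + 17·32 = 556 (mod 697).

556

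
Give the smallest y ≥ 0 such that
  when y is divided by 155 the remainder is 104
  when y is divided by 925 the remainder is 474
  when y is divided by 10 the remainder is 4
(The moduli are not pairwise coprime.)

11574

Combine the congruences pairwise.
gcd(155, 925) = 5 and 5 | (474 − 104), so the pair is consistent; merging gives y ≡ 11574 (mod 28675), where 28675 = lcm(155, 925).
gcd(28675, 10) = 5 and 5 | (4 − 11574), so the pair is consistent; merging gives y ≡ 11574 (mod 57350), where 57350 = lcm(28675, 10).
The solution is unique modulo lcm(155, 925, 10) = 57350.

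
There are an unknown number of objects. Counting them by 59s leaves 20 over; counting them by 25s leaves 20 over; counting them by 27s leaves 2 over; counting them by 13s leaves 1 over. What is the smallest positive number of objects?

From N ≡ 20 (mod 59) write N = 20 + 59t. Substituting into N ≡ 20 (mod 25) gives 59t ≡ 0 (mod 25), and since 9⁻¹ ≡ 14 (mod 25), t ≡ 0. Hence N ≡ 20 + 59·0 = 20 (mod 1475).
From N ≡ 20 (mod 1475) write N = 20 + 1475t. Substituting into N ≡ 2 (mod 27) gives 1475t ≡ 9 (mod 27), and since 17⁻¹ ≡ 8 (mod 27), t ≡ 18. Hence N ≡ 20 + 1475·18 = 26570 (mod 39825).
From N ≡ 26570 (mod 39825) write N = 26570 + 39825t. Substituting into N ≡ 1 (mod 13) gives 39825t ≡ 3 (mod 13), and since 6⁻¹ ≡ 11 (mod 13), t ≡ 7. Hence N ≡ 26570 + 39825·7 = 305345 (mod 517725).

305345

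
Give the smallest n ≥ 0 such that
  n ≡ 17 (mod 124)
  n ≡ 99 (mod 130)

Combine the congruences pairwise.
gcd(124, 130) = 2 and 2 | (99 − 17), so the pair is consistent; merging gives n ≡ 1009 (mod 8060), where 8060 = lcm(124, 130).
The solution is unique modulo lcm(124, 130) = 8060.

1009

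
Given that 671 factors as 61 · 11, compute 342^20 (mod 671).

1

Mod 61: 342 ≡ 37; 37^20 ≡ 1 (mod 61).
Mod 11: 342 ≡ 1; since 10 | 20, by Fermat 1^20 ≡ 1 (mod 11).
Combine by CRT: x ≡ 1 (mod 61), x ≡ 1 (mod 11) ⇒ x ≡ 1 (mod 671).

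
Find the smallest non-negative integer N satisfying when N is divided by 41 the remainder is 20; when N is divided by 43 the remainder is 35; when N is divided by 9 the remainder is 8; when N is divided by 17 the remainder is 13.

The moduli are pairwise coprime; M = 41·43·9·17 = 269739.
M/41 = 6579; 6579 ≡ 19 (mod 41); 19·13 ≡ 1, so inverse 13.
M/43 = 6273; 6273 ≡ 38 (mod 43); 38·17 ≡ 1, so inverse 17.
M/9 = 29971; 29971 ≡ 1 (mod 9), inverse 1.
M/17 = 15867; 15867 ≡ 6 (mod 17); 6·3 ≡ 1, so inverse 3.
N ≡ 20·6579·13 + 35·6273·17 + 8·29971·1 + 13·15867·3 = 6301556.
6301556 mod 269739 = 97559.

97559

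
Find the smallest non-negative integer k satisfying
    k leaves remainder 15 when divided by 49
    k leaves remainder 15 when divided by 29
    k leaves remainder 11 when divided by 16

17067

From k ≡ 15 (mod 49) write k = 15 + 49t. Substituting into k ≡ 15 (mod 29) gives 49t ≡ 0 (mod 29), and since 20⁻¹ ≡ 16 (mod 29), t ≡ 0. Hence k ≡ 15 + 49·0 = 15 (mod 1421).
From k ≡ 15 (mod 1421) write k = 15 + 1421t. Substituting into k ≡ 11 (mod 16) gives 1421t ≡ 12 (mod 16), and since 13⁻¹ ≡ 5 (mod 16), t ≡ 12. Hence k ≡ 15 + 1421·12 = 17067 (mod 22736).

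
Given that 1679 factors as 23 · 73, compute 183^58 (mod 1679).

1565

Mod 23: 183 ≡ 22; by Fermat, exponent reduces to 58 mod 22 = 14; 22^14 ≡ 1 (mod 23).
Mod 73: 183 ≡ 37; 37^58 ≡ 32 (mod 73).
Combine by CRT: x ≡ 1 (mod 23), x ≡ 32 (mod 73) ⇒ x ≡ 1565 (mod 1679).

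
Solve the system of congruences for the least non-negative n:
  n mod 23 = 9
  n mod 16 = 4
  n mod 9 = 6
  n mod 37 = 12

Combine the congruences pairwise.
From n ≡ 9 (mod 23) write n = 9 + 23t. Substituting into n ≡ 4 (mod 16) gives 23t ≡ 11 (mod 16), and since 7⁻¹ ≡ 7 (mod 16), t ≡ 13. Hence n ≡ 9 + 23·13 = 308 (mod 368).
From n ≡ 308 (mod 368) write n = 308 + 368t. Substituting into n ≡ 6 (mod 9) gives 368t ≡ 4 (mod 9), and since 8⁻¹ ≡ 8 (mod 9), t ≡ 5. Hence n ≡ 308 + 368·5 = 2148 (mod 3312).
From n ≡ 2148 (mod 3312) write n = 2148 + 3312t. Substituting into n ≡ 12 (mod 37) gives 3312t ≡ 10 (mod 37), and since 19⁻¹ ≡ 2 (mod 37), t ≡ 20. Hence n ≡ 2148 + 3312·20 = 68388 (mod 122544).

68388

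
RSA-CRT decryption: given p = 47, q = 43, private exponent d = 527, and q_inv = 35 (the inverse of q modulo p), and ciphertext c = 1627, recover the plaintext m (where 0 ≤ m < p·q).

1382

d_p = d mod (p−1) = 527 mod 46 = 21; d_q = d mod (q−1) = 23.
m₁ = c^(d_p) mod p: c ≡ 29 (mod 47), and 29^21 mod 47 = 19.
m₂ = c^(d_q) mod q: c ≡ 36 (mod 43), and 36^23 mod 43 = 6.
h = q_inv·(m₁ − m₂) mod p = 35·(19 − 6) mod 47 = 32.
m = m₂ + h·q = 6 + 32·43 = 1382.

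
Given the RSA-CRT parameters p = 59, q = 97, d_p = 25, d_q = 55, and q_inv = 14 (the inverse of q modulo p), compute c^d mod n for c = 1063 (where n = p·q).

m₁ = c^(d_p) mod p: c ≡ 1 (mod 59), and 1^25 mod 59 = 1.
m₂ = c^(d_q) mod q: c ≡ 93 (mod 97), and 93^55 mod 97 = 9.
h = q_inv·(m₁ − m₂) mod p = 14·(1 − 9) mod 59 = 6.
m = m₂ + h·q = 9 + 6·97 = 591.

591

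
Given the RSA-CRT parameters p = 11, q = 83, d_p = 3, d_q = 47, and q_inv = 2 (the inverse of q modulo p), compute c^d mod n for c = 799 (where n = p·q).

794

m₁ = c^(d_p) mod p: c ≡ 7 (mod 11), and 7^3 mod 11 = 2.
m₂ = c^(d_q) mod q: c ≡ 52 (mod 83), and 52^47 mod 83 = 47.
h = q_inv·(m₁ − m₂) mod p = 2·(2 − 47) mod 11 = 9.
m = m₂ + h·q = 47 + 9·83 = 794.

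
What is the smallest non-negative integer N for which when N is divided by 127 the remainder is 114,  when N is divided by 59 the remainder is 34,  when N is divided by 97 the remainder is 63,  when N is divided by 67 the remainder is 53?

28987737

The moduli are pairwise coprime; M = 127·59·97·67 = 48697007.
M/127 = 383441; 383441 ≡ 28 (mod 127); 28·59 ≡ 1, so inverse 59.
M/59 = 825373; 825373 ≡ 22 (mod 59); 22·51 ≡ 1, so inverse 51.
M/97 = 502031; 502031 ≡ 56 (mod 97); 56·26 ≡ 1, so inverse 26.
M/67 = 726821; 726821 ≡ 5 (mod 67); 5·27 ≡ 1, so inverse 27.
N ≡ 114·383441·59 + 34·825373·51 + 63·502031·26 + 53·726821·27 = 5872628577.
5872628577 mod 48697007 = 28987737.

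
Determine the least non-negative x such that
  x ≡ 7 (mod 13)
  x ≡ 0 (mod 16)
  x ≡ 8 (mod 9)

From x ≡ 7 (mod 13) write x = 7 + 13t. Substituting into x ≡ 0 (mod 16) gives 13t ≡ 9 (mod 16), and since 13⁻¹ ≡ 5 (mod 16), t ≡ 13. Hence x ≡ 7 + 13·13 = 176 (mod 208).
From x ≡ 176 (mod 208) write x = 176 + 208t. Substituting into x ≡ 8 (mod 9) gives 208t ≡ 3 (mod 9), and since 1⁻¹ ≡ 1 (mod 9), t ≡ 3. Hence x ≡ 176 + 208·3 = 800 (mod 1872).

800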